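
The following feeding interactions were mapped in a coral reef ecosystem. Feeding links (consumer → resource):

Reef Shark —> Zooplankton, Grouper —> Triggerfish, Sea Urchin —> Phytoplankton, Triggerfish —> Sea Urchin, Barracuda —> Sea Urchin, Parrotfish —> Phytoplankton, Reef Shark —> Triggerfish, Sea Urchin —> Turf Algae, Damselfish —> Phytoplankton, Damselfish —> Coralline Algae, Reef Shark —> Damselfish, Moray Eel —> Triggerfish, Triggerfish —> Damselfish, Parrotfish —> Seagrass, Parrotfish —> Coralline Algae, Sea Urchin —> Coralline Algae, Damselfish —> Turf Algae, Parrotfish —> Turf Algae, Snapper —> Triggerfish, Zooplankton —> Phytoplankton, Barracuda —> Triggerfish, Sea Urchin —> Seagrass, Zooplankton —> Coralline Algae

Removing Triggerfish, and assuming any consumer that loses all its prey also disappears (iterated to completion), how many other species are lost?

3

Remove Triggerfish.
Round 1: Snapper (all prey gone), Moray Eel (all prey gone), Grouper (all prey gone) → extinct.
No further losses. Total secondary extinctions: 3.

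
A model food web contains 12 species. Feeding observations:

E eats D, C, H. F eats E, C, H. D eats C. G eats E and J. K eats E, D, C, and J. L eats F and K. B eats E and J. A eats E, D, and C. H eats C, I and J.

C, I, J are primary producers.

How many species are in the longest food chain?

One longest chain: C → H → E → K → L.
It has 5 species and 4 links.

5 species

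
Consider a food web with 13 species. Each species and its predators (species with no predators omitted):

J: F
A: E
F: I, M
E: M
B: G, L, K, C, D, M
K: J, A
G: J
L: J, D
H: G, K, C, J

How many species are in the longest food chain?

One longest chain: B → G → J → F → I.
It has 5 species and 4 links.

5 species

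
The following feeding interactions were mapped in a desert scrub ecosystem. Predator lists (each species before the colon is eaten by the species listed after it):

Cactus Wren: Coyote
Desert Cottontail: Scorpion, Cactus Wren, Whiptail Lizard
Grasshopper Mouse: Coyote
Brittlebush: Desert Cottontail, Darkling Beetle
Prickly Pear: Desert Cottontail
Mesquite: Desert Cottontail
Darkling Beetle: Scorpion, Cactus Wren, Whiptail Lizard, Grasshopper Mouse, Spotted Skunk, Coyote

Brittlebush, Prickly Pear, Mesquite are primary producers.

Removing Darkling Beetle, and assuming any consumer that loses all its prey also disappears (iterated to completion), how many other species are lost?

2

Remove Darkling Beetle.
Round 1: Grasshopper Mouse (all prey gone), Spotted Skunk (all prey gone) → extinct.
No further losses. Total secondary extinctions: 2.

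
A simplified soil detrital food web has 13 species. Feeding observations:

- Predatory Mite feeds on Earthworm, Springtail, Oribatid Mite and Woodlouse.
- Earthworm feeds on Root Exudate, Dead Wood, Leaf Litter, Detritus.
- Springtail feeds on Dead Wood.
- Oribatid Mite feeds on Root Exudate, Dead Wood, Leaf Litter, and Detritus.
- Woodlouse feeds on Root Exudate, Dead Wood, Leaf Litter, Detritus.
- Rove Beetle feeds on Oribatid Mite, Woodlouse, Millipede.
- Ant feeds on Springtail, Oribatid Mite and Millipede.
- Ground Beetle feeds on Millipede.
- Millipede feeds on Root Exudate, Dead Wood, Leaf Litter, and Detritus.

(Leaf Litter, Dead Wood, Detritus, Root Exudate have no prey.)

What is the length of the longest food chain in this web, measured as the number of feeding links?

One longest chain: Leaf Litter → Millipede → Ground Beetle.
It has 3 species and 2 links.

2 links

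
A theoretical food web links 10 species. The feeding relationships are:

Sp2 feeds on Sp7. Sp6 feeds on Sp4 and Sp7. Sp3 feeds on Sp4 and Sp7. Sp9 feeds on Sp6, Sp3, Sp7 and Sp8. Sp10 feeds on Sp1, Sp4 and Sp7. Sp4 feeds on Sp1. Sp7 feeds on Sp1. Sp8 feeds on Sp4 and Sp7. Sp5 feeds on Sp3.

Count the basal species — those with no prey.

Basal species (no prey listed): Sp1.
Count: 1.

1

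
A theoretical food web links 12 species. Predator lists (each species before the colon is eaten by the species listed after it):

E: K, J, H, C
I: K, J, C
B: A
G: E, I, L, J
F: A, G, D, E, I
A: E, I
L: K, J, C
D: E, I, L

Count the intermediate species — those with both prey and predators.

Intermediate species (has both prey and predators): A, G, D, E, I, L.
Count: 6.

6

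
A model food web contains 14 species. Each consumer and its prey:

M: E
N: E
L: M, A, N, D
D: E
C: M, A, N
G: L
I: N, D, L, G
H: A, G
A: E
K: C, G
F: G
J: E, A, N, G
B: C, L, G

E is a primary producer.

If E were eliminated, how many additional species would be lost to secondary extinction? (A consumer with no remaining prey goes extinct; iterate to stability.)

13

Remove E.
Round 1: M (all prey gone), A (all prey gone), N (all prey gone), D (all prey gone) → extinct.
Round 2: C (all prey gone), L (all prey gone) → extinct.
Round 3: G (all prey gone) → extinct.
Round 4: B (all prey gone), J (all prey gone), K (all prey gone), F (all prey gone), H (all prey gone), I (all prey gone) → extinct.
No further losses. Total secondary extinctions: 13.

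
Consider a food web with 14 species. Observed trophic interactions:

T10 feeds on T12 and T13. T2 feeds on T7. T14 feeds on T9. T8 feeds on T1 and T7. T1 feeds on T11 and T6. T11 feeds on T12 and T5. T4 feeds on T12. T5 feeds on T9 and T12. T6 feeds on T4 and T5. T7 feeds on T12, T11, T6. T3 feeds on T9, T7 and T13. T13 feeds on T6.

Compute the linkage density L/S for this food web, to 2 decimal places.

L/S = 1.57

There are L = 22 links among S = 14 species.
L/S = 22/14 = 1.5714 ≈ 1.57.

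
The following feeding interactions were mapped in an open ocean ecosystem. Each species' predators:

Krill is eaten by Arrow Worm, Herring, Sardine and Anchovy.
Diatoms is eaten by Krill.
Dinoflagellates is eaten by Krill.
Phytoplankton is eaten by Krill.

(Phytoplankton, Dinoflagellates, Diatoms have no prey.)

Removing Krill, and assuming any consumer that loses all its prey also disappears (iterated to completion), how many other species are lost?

4

Remove Krill.
Round 1: Sardine (all prey gone), Arrow Worm (all prey gone), Herring (all prey gone), Anchovy (all prey gone) → extinct.
No further losses. Total secondary extinctions: 4.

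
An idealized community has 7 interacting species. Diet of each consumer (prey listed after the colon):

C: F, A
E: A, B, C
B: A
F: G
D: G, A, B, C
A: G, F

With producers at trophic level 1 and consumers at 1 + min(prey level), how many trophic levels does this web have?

3

Producers (level 1): G.
Following each consumer down to its lowest-level prey: G → A → B (levels 1 through 3).
All prey of B (A 2) are at level 2 or above, so B is at level 1 + 2 = 3.
Every consumer has at least one prey at level 2 or below, so none exceeds level 3.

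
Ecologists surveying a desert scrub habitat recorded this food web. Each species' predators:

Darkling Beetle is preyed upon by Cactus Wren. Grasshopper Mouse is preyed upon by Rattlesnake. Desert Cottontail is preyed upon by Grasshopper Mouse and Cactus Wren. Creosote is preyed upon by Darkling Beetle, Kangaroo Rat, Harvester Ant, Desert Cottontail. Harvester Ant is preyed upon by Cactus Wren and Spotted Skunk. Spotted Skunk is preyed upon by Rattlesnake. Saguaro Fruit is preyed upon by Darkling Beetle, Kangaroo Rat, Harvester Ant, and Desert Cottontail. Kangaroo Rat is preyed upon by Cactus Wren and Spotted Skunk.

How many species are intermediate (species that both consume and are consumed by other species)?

Intermediate species (has both prey and predators): Kangaroo Rat, Harvester Ant, Desert Cottontail, Darkling Beetle, Grasshopper Mouse, Spotted Skunk.
Count: 6.

6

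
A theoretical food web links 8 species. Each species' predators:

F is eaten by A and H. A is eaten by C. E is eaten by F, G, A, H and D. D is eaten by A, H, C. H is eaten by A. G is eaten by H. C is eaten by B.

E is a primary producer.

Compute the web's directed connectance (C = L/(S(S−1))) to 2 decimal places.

The web has S = 8 species and L = 14 feeding links.
C = L / (S(S−1)) = 14 / 56 = 0.2500 ≈ 0.25.

C = 0.25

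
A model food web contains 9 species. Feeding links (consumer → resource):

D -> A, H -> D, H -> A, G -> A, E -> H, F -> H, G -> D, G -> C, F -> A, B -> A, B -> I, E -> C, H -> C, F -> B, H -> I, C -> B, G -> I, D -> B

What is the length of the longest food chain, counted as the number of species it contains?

5 species

One longest chain: A → B → D → H → F.
It has 5 species and 4 links.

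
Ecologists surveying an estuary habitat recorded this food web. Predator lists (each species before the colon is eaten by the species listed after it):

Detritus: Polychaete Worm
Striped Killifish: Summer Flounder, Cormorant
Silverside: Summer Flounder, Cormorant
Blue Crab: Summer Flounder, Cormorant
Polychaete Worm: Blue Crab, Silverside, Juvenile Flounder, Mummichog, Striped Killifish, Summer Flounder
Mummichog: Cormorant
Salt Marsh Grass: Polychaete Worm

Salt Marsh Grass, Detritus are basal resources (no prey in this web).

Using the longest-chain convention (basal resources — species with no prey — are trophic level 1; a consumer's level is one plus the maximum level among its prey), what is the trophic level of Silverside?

Salt Marsh Grass has no prey (basal) → level 1.
Polychaete Worm eats Salt Marsh Grass (level 1); other prey at levels: Detritus 1 → level 2.
Silverside eats Polychaete Worm → level 3.

Trophic level 3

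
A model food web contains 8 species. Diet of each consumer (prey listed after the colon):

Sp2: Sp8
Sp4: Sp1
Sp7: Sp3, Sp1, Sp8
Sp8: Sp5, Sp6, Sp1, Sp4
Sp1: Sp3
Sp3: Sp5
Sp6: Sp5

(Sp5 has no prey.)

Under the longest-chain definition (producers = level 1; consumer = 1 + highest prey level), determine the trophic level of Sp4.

Trophic level 4

Sp5 is a producer → level 1.
Sp3 eats Sp5 → level 2.
Sp1 eats Sp3 → level 3.
Sp4 eats Sp1 → level 4.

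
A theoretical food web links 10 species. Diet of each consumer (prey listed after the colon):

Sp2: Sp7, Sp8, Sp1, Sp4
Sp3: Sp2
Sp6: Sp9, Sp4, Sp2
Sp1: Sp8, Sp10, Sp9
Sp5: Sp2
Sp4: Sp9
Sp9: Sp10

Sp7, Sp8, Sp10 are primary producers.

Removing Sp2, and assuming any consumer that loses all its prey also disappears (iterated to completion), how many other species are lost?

2

Remove Sp2.
Round 1: Sp3 (all prey gone), Sp5 (all prey gone) → extinct.
No further losses. Total secondary extinctions: 2.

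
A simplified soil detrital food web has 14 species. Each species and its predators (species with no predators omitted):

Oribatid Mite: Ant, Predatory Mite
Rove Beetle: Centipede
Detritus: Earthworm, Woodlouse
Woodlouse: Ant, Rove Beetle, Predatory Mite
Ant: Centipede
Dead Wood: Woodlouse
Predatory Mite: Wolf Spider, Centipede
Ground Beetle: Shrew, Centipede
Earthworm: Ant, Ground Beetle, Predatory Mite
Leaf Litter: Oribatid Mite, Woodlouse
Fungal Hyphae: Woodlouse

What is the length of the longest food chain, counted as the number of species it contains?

One longest chain: Detritus → Earthworm → Ground Beetle → Shrew.
It has 4 species and 3 links.

4 species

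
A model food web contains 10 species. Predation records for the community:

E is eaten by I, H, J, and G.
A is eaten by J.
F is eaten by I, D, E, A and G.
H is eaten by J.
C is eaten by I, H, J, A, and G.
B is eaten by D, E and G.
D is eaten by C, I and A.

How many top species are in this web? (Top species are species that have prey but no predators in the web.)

3

Top species (has prey, but nothing eats it): G, I, J.
Count: 3.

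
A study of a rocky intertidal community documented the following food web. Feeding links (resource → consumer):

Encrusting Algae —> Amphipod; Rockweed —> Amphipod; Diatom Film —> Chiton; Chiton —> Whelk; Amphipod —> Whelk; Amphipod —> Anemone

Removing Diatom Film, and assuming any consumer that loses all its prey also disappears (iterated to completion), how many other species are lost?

1

Remove Diatom Film.
Round 1: Chiton (all prey gone) → extinct.
No further losses. Total secondary extinctions: 1.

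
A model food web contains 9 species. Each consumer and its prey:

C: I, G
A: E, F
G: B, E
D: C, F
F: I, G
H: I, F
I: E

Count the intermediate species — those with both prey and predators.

4

Intermediate species (has both prey and predators): I, G, C, F.
Count: 4.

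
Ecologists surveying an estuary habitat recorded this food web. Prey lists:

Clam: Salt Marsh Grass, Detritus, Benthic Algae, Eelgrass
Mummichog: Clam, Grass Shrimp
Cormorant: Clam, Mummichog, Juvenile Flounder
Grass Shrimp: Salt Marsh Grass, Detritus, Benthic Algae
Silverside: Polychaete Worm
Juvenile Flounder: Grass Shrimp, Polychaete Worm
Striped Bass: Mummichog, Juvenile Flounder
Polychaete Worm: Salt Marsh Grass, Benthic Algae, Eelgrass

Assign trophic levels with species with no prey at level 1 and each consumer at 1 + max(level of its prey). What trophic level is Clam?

Trophic level 2

Salt Marsh Grass has no prey (basal) → level 1.
Clam eats Salt Marsh Grass (level 1); other prey at levels: Detritus 1, Benthic Algae 1, Eelgrass 1 → level 2.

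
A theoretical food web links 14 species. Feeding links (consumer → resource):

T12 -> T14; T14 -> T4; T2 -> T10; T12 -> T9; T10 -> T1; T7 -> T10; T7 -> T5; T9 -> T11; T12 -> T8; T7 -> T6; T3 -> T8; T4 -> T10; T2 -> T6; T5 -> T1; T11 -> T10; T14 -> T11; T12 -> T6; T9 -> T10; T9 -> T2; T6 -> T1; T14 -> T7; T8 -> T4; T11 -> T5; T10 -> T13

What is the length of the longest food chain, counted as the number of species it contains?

5 species

One longest chain: T13 → T10 → T4 → T8 → T3.
It has 5 species and 4 links.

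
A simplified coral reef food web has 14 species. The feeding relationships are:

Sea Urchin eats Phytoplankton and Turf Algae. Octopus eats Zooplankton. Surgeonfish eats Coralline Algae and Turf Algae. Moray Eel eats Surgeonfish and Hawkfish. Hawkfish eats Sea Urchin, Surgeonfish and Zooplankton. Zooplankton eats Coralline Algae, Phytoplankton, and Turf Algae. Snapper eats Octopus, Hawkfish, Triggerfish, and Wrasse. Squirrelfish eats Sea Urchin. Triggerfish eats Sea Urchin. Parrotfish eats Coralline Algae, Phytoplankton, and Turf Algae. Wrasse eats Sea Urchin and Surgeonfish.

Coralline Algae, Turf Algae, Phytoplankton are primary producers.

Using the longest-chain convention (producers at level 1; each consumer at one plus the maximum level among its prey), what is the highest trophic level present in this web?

Producers (level 1): Coralline Algae, Turf Algae, Phytoplankton.
Coralline Algae → Surgeonfish → Hawkfish → Moray Eel gives Moray Eel level 4.
No species has a prey at level 4, so no species reaches level 5.

4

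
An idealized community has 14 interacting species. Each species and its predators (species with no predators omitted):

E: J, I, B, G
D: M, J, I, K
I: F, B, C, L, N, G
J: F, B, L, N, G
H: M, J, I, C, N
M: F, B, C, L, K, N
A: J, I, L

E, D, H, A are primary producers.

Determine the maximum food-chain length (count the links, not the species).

One longest chain: D → M → F.
It has 3 species and 2 links.

2 links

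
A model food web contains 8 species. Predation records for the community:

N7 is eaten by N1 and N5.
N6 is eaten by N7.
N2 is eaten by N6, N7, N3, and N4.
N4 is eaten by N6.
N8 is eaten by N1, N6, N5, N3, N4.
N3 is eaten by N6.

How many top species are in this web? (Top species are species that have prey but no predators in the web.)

Top species (has prey, but nothing eats it): N1, N5.
Count: 2.

2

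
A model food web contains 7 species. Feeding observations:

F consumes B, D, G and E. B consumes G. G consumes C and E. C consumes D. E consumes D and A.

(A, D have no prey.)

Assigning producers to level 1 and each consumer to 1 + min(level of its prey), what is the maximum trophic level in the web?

Producers (level 1): A, D.
Following each consumer down to its lowest-level prey: A → E → G → B (levels 1 through 4).
All prey of B (G 3) are at level 3 or above, so B is at level 1 + 3 = 4.
Every consumer has at least one prey at level 3 or below, so none exceeds level 4.

4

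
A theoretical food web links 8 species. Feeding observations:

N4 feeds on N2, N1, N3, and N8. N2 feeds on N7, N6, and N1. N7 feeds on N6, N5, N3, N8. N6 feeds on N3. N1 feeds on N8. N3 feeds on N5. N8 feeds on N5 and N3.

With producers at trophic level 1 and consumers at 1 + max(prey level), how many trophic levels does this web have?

Producers (level 1): N5.
N5 → N3 → N8 → N1 → N2 → N4 gives N4 level 6.
No species has a prey at level 6, so no species reaches level 7.

6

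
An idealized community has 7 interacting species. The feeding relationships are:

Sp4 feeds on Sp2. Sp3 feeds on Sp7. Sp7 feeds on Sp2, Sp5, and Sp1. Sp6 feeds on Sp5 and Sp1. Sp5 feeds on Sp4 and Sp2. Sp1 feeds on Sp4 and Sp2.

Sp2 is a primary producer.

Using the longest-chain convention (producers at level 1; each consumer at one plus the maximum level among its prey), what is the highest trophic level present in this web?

Producers (level 1): Sp2.
Sp2 → Sp4 → Sp5 → Sp7 → Sp3 gives Sp3 level 5.
No species has a prey at level 5, so no species reaches level 6.

5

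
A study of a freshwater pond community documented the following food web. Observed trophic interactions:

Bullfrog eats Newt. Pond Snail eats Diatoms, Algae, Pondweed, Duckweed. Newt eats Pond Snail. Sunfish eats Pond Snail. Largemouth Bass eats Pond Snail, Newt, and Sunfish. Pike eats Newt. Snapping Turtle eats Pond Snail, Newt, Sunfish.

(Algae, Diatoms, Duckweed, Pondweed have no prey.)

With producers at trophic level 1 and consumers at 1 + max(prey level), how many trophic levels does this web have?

4

Producers (level 1): Algae, Diatoms, Duckweed, Pondweed.
Algae → Pond Snail → Newt → Bullfrog gives Bullfrog level 4.
No species has a prey at level 4, so no species reaches level 5.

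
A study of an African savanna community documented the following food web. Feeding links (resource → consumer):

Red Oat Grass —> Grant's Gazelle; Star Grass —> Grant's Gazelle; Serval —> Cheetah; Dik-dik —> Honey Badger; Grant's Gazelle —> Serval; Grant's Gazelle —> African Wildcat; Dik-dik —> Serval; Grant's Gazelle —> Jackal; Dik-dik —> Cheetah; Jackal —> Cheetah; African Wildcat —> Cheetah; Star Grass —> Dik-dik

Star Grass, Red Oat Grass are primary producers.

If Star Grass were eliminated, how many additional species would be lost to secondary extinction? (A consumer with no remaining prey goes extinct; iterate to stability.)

Remove Star Grass.
Round 1: Dik-dik (all prey gone) → extinct.
Round 2: Honey Badger (all prey gone) → extinct.
No further losses. Total secondary extinctions: 2.

2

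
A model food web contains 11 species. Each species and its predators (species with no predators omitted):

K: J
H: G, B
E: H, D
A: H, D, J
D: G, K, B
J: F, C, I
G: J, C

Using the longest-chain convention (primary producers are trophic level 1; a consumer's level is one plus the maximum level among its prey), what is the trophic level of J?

Trophic level 4

E is a producer → level 1.
H eats E (level 1); other prey at levels: A 1 → level 2.
G eats H (level 2); other prey at levels: D 2 → level 3.
J eats G (level 3); other prey at levels: A 1, K 3 → level 4.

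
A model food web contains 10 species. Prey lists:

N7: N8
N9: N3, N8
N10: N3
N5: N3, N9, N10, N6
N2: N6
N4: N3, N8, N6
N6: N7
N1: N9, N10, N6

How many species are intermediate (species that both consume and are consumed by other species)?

4

Intermediate species (has both prey and predators): N9, N10, N7, N6.
Count: 4.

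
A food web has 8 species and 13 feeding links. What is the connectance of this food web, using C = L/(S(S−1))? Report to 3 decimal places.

C = 0.232

The web has S = 8 species and L = 13 feeding links.
C = L / (S(S−1)) = 13 / 56 = 0.2321 ≈ 0.232.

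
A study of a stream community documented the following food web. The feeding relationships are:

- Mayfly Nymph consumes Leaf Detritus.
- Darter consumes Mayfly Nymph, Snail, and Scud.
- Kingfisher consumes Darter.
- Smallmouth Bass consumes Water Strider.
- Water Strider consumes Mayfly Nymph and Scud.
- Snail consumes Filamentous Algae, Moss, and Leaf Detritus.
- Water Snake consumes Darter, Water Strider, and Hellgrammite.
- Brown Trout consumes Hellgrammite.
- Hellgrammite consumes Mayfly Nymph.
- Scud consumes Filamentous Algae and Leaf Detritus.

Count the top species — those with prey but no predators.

4

Top species (has prey, but nothing eats it): Smallmouth Bass, Brown Trout, Water Snake, Kingfisher.
Count: 4.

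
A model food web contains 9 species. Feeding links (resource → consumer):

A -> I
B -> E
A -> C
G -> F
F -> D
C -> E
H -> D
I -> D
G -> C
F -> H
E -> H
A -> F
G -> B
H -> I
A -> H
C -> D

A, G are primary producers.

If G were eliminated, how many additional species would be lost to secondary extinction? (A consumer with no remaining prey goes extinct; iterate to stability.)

1

Remove G.
Round 1: B (all prey gone) → extinct.
No further losses. Total secondary extinctions: 1.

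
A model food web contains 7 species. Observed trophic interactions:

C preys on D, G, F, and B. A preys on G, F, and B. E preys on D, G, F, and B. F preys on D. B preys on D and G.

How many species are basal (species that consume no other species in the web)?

2

Basal species (no prey listed): G, D.
Count: 2.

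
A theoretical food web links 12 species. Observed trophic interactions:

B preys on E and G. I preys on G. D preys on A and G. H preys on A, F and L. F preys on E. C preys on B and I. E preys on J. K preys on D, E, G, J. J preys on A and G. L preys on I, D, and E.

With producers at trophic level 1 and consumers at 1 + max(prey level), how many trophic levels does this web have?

Producers (level 1): G, A.
G → J → E → B → C gives C level 5.
No species has a prey at level 5, so no species reaches level 6.

5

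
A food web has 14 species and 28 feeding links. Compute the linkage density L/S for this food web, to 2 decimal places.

There are L = 28 links among S = 14 species.
L/S = 28/14 = 2.0000 ≈ 2.00.

L/S = 2.00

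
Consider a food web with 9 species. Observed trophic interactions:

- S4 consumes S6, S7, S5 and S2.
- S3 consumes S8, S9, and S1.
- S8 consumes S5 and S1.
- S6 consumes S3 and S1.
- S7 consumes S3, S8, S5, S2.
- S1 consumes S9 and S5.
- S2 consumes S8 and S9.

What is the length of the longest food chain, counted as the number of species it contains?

One longest chain: S5 → S1 → S8 → S2 → S7 → S4.
It has 6 species and 5 links.

6 species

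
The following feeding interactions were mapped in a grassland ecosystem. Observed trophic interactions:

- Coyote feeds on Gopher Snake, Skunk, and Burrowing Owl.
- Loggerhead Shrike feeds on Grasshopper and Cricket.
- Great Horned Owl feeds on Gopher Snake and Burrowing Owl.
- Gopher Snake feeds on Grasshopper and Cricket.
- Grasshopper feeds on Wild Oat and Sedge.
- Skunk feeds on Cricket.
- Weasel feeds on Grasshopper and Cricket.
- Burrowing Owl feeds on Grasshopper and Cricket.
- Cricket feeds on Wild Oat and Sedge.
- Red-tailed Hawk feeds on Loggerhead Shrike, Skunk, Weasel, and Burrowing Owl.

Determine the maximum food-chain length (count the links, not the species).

One longest chain: Wild Oat → Cricket → Burrowing Owl → Great Horned Owl.
It has 4 species and 3 links.

3 links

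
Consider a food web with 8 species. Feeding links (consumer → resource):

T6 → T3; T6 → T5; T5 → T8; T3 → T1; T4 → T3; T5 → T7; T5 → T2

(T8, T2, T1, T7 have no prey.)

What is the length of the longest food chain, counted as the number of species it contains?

One longest chain: T1 → T3 → T6.
It has 3 species and 2 links.

3 species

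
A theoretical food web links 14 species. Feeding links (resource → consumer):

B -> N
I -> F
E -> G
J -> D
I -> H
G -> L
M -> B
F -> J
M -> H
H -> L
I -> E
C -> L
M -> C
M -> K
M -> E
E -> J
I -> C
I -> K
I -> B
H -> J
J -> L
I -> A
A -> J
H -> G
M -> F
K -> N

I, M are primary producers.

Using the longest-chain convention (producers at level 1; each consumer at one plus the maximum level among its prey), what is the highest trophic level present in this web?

Producers (level 1): I, M.
I → H → J → L gives L level 4.
No species has a prey at level 4, so no species reaches level 5.

4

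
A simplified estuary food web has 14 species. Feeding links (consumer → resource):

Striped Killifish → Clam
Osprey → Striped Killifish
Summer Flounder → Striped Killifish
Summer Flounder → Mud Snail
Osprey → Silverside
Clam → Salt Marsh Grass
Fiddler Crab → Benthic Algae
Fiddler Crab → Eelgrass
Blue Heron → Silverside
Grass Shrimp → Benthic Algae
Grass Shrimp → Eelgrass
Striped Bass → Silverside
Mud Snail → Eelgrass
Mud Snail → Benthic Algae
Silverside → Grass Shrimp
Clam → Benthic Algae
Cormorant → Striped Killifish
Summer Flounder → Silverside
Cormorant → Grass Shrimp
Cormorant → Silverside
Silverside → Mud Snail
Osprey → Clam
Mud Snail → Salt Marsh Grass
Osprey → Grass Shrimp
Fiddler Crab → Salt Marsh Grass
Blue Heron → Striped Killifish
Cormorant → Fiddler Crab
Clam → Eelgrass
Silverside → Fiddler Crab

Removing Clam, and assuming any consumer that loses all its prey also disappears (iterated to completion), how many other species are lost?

1

Remove Clam.
Round 1: Striped Killifish (all prey gone) → extinct.
No further losses. Total secondary extinctions: 1.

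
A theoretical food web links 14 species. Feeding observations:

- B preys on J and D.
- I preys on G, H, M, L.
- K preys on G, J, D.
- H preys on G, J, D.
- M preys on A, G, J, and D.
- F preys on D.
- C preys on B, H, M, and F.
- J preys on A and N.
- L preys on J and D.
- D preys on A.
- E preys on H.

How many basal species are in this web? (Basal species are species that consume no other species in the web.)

Basal species (no prey listed): G, A, N.
Count: 3.

3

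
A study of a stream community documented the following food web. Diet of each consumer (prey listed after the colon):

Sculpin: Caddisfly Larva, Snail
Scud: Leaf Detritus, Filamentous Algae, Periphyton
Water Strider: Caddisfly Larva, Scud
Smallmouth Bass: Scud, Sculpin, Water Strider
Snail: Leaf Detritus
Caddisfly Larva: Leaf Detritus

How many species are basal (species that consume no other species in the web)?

3

Basal species (no prey listed): Leaf Detritus, Filamentous Algae, Periphyton.
Count: 3.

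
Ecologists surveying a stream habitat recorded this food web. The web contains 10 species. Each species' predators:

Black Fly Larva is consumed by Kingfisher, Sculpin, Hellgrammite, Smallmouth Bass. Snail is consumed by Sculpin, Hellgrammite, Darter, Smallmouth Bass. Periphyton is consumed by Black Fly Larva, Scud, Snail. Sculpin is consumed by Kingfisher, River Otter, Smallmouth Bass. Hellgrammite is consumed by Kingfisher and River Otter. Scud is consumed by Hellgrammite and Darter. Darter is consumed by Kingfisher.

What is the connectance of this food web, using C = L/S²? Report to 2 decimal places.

C = 0.19

The web has S = 10 species and L = 19 feeding links.
C = L / S² = 19 / 100 = 0.1900 ≈ 0.19.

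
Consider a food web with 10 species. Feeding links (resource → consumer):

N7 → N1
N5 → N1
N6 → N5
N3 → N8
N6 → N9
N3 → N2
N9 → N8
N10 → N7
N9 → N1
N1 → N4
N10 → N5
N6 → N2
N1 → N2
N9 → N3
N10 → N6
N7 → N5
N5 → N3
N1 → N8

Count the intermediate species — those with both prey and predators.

6

Intermediate species (has both prey and predators): N6, N7, N9, N5, N3, N1.
Count: 6.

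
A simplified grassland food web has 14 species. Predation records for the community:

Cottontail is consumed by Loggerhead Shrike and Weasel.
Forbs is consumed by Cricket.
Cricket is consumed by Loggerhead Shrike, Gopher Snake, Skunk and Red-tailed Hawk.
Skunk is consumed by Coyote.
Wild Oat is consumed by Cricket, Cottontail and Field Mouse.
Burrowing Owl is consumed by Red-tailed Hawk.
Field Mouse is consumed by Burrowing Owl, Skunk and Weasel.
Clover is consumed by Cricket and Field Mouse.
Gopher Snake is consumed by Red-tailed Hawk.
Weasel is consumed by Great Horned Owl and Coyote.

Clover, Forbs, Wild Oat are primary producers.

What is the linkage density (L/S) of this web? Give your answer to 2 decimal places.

L/S = 1.43

There are L = 20 links among S = 14 species.
L/S = 20/14 = 1.4286 ≈ 1.43.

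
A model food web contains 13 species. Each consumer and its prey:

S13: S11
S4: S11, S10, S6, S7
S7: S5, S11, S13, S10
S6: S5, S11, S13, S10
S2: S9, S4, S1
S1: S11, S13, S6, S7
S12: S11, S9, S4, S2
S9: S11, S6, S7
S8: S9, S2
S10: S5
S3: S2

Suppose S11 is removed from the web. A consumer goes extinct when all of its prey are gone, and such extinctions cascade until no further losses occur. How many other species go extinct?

1

Remove S11.
Round 1: S13 (all prey gone) → extinct.
No further losses. Total secondary extinctions: 1.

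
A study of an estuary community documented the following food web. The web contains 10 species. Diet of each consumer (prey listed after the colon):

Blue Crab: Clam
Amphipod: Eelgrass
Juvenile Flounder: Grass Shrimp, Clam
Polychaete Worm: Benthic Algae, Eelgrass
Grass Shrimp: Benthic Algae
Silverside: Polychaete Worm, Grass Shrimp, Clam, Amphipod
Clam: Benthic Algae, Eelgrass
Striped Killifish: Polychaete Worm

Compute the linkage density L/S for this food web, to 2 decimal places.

There are L = 14 links among S = 10 species.
L/S = 14/10 = 1.4000 ≈ 1.40.

L/S = 1.40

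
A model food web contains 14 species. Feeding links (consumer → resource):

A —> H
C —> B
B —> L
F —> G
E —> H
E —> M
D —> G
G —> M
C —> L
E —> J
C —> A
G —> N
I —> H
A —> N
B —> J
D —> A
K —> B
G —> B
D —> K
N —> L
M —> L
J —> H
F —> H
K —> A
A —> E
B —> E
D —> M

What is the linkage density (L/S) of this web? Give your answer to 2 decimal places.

There are L = 27 links among S = 14 species.
L/S = 27/14 = 1.9286 ≈ 1.93.

L/S = 1.93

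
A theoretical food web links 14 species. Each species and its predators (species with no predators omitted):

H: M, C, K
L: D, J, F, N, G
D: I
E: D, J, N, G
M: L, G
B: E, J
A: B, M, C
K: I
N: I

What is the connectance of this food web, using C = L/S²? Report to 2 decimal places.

The web has S = 14 species and L = 22 feeding links.
C = L / S² = 22 / 196 = 0.1122 ≈ 0.11.

C = 0.11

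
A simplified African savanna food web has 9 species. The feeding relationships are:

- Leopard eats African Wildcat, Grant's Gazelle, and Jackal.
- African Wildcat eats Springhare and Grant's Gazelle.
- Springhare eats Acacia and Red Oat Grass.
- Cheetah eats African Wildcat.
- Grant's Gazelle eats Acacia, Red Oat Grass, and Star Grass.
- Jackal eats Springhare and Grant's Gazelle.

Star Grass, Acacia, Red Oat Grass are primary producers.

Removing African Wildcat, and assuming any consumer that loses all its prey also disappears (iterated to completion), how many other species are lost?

1

Remove African Wildcat.
Round 1: Cheetah (all prey gone) → extinct.
No further losses. Total secondary extinctions: 1.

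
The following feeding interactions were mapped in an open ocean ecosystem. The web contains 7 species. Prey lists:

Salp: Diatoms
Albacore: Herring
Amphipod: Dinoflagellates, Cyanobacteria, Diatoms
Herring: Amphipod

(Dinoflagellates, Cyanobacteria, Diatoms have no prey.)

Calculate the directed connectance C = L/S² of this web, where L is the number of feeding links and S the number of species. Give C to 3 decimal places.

C = 0.122

The web has S = 7 species and L = 6 feeding links.
C = L / S² = 6 / 49 = 0.1224 ≈ 0.122.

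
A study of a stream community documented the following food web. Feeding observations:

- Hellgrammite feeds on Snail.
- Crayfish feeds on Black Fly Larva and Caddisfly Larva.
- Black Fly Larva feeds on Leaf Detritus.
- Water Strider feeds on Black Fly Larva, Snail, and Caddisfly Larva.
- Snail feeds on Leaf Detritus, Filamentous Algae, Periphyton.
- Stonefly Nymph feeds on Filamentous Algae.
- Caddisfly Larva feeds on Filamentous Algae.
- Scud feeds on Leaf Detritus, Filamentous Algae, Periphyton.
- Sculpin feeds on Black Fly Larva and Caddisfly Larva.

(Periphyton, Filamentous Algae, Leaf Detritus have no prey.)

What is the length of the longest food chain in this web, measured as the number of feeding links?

2 links

One longest chain: Periphyton → Snail → Hellgrammite.
It has 3 species and 2 links.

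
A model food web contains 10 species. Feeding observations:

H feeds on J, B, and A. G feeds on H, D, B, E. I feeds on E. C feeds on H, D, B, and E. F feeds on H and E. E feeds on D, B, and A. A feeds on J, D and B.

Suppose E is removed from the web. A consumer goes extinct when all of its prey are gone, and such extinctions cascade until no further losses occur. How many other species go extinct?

1

Remove E.
Round 1: I (all prey gone) → extinct.
No further losses. Total secondary extinctions: 1.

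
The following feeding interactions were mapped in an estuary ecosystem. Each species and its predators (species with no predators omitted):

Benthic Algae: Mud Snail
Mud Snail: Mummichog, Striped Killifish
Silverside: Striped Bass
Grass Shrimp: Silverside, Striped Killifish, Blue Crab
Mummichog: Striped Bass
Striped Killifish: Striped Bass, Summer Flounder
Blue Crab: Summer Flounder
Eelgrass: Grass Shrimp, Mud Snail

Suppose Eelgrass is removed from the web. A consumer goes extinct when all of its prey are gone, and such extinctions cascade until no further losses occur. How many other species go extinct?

Remove Eelgrass.
Round 1: Grass Shrimp (all prey gone) → extinct.
Round 2: Silverside (all prey gone), Blue Crab (all prey gone) → extinct.
No further losses. Total secondary extinctions: 3.

3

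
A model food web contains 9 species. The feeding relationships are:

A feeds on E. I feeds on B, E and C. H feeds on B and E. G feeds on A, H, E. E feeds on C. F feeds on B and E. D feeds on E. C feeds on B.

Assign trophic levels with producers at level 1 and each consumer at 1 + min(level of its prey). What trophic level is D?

Trophic level 4

B is a producer → level 1.
C eats B → level 2.
E eats C → level 3.
D eats E → level 4.
No prey of D is below level 3, so 4 is the minimum.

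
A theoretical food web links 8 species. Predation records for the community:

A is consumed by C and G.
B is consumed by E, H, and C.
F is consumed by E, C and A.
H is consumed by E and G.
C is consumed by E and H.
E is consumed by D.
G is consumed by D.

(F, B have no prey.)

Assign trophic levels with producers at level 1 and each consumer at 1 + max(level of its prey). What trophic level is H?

Trophic level 4

F is a producer → level 1.
A eats F → level 2.
C eats A (level 2); other prey at levels: F 1, B 1 → level 3.
H eats C (level 3); other prey at levels: B 1 → level 4.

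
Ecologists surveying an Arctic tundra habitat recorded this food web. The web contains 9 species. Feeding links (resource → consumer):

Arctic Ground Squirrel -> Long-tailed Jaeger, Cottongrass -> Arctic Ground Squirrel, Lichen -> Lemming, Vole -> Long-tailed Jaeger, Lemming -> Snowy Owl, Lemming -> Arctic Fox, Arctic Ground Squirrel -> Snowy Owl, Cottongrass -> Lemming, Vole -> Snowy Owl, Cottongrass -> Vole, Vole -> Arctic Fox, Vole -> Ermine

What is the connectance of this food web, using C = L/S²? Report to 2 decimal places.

The web has S = 9 species and L = 12 feeding links.
C = L / S² = 12 / 81 = 0.1481 ≈ 0.15.

C = 0.15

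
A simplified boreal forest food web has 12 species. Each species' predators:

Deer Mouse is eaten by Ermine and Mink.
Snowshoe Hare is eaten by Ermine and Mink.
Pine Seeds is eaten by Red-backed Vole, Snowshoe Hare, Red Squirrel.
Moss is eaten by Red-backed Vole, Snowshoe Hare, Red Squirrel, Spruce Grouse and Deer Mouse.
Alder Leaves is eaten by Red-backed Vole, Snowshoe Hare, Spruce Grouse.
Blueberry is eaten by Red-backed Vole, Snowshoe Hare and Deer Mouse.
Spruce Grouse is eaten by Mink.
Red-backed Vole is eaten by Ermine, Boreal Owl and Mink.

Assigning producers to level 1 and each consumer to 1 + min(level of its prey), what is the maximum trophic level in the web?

Producers (level 1): Moss, Pine Seeds, Blueberry, Alder Leaves.
Following each consumer down to its lowest-level prey: Moss → Red-backed Vole → Boreal Owl (levels 1 through 3).
All prey of Boreal Owl (Red-backed Vole 2) are at level 2 or above, so Boreal Owl is at level 1 + 2 = 3.
Every consumer has at least one prey at level 2 or below, so none exceeds level 3.

3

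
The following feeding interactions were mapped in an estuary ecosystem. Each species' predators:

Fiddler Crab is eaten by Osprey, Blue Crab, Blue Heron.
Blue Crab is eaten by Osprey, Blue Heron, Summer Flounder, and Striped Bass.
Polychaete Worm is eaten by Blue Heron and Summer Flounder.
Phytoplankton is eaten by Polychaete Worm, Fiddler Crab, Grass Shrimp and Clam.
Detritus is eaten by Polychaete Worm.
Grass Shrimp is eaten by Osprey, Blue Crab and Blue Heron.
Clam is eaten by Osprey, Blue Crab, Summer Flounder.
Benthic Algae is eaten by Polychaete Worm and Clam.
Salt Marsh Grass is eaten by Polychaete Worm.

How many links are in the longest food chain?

3 links

One longest chain: Phytoplankton → Fiddler Crab → Blue Crab → Striped Bass.
It has 4 species and 3 links.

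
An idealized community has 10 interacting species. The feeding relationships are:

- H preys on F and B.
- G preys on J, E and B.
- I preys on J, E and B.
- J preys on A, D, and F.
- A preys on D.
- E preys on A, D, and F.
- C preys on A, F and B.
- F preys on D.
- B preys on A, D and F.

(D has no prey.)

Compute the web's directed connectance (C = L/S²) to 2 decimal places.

The web has S = 10 species and L = 22 feeding links.
C = L / S² = 22 / 100 = 0.2200 ≈ 0.22.

C = 0.22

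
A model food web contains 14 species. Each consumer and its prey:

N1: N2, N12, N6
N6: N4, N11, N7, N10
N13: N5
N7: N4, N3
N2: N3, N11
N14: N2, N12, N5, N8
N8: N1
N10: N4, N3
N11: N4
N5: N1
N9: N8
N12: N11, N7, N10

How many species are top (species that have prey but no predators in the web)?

3

Top species (has prey, but nothing eats it): N14, N13, N9.
Count: 3.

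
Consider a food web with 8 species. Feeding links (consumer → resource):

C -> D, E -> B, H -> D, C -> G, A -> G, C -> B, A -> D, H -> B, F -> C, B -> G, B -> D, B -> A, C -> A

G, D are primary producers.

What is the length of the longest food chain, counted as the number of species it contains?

One longest chain: G → A → B → C → F.
It has 5 species and 4 links.

5 species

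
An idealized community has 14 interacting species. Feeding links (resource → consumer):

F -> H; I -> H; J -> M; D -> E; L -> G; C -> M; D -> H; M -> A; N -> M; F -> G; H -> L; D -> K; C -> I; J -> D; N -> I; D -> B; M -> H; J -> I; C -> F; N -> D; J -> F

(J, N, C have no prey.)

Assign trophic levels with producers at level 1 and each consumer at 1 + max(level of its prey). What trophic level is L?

Trophic level 4

J is a producer → level 1.
M eats J (level 1); other prey at levels: N 1, C 1 → level 2.
H eats M (level 2); other prey at levels: F 2, I 2, D 2 → level 3.
L eats H → level 4.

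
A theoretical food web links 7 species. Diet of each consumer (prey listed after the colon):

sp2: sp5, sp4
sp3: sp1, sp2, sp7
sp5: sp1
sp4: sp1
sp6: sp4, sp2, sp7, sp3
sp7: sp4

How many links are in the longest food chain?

4 links

One longest chain: sp1 → sp5 → sp2 → sp3 → sp6.
It has 5 species and 4 links.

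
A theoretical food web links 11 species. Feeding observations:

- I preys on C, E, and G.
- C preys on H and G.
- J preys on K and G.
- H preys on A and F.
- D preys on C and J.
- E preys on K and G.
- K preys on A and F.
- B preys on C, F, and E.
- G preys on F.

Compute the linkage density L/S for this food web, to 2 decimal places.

L/S = 1.73

There are L = 19 links among S = 11 species.
L/S = 19/11 = 1.7273 ≈ 1.73.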